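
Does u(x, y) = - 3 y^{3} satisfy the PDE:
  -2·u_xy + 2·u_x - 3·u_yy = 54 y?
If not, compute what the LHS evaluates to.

Evaluate each term of the left-hand side for u = - 3 y^{3}.
Derivatives:
  u_xy = 0
  u_x = 0
  u_yy = - 18 y
Terms:
  -2·u_xy = 0
  2·u_x = 0
  -3·u_yy = 54 y
Sum: LHS = 54 y
This is exactly the given right-hand side, so u is a solution.

Answer: Yes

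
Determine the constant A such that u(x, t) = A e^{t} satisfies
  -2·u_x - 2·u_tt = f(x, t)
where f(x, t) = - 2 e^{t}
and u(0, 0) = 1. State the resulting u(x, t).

Substitute the ansatz u = A e^{t} into the left-hand side.
Derivatives of the ansatz:
  u_x = 0
  u_tt = A e^{t}
Term by term:
  -2·u_x = 0
  -2·u_tt = - 2 A e^{t}
So the left-hand side equals
  - 2 A e^{t}
This must equal f(x, t) = - 2 e^{t} identically.
Matching coefficients of the independent functions:
  [e^{t}]:  - 2 A = -2
Solving: A = 1.
Check against the point condition:
  u(0, 0) = 1  ⟹  A = 1  ✓
Hence u(x, t) = e^{t}.

Answer: u(x, t) = e^{t}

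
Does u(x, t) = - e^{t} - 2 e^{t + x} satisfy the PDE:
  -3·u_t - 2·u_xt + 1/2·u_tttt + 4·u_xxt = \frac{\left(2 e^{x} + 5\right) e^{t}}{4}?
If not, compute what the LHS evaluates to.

Evaluate each term of the left-hand side for u = - e^{t} - 2 e^{t + x}.
Derivatives:
  u_t = - 2 e^{t} e^{x} - e^{t}
  u_xt = - 2 e^{t} e^{x}
  u_tttt = - 2 e^{t} e^{x} - e^{t}
  u_xxt = - 2 e^{t} e^{x}
Terms:
  -3·u_t = 3 e^{t} + 6 e^{t + x}
  -2·u_xt = 4 e^{t + x}
  1/2·u_tttt = - \frac{e^{t}}{2} - e^{t + x}
  4·u_xxt = - 8 e^{t + x}
Sum: LHS = \left(e^{x} + \frac{5}{2}\right) e^{t}
Given right-hand side: \frac{\left(2 e^{x} + 5\right) e^{t}}{4}. Difference LHS − RHS = \frac{\left(2 e^{x} + 5\right) e^{t}}{4} ≠ 0, so u is not a solution.

Answer: No, the LHS evaluates to \left(e^{x} + \frac{5}{2}\right) e^{t}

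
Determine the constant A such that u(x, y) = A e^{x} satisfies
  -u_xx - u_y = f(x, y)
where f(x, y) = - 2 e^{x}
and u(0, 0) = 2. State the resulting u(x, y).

Substitute the ansatz u = A e^{x} into the left-hand side.
Derivatives of the ansatz:
  u_xx = A e^{x}
  u_y = 0
Term by term:
  -u_xx = - A e^{x}
  -u_y = 0
So the left-hand side equals
  - A e^{x}
This must equal f(x, y) = - 2 e^{x} identically.
Matching coefficients of the independent functions:
  [e^{x}]:  - A = -2
Solving: A = 2.
Check against the point condition:
  u(0, 0) = 2  ⟹  A = 2  ✓
Hence u(x, y) = 2 e^{x}.

Answer: u(x, y) = 2 e^{x}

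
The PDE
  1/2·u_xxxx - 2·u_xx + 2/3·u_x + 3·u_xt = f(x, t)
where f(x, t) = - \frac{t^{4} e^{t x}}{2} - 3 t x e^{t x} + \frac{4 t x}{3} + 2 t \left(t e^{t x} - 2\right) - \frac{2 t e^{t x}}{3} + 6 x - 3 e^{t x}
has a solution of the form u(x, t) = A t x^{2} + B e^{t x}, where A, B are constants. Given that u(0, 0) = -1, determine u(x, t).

Substitute the ansatz u = A t x^{2} + B e^{t x} into the left-hand side.
Derivatives of the ansatz:
  u_xxxx = B t^{4} e^{t x}
  u_xx = 2 A t + B t^{2} e^{t x}
  u_x = 2 A t x + B t e^{t x}
  u_xt = 2 A x + B t x e^{t x} + B e^{t x}
Term by term:
  1/2·u_xxxx = \frac{B t^{4} e^{t x}}{2}
  -2·u_xx = - 4 A t - 2 B t^{2} e^{t x}
  2/3·u_x = \frac{4 A t x}{3} + \frac{2 B t e^{t x}}{3}
  3·u_xt = 6 A x + 3 B t x e^{t x} + 3 B e^{t x}
So the left-hand side equals
  \frac{4 A t x}{3} - 4 A t + 6 A x + \frac{B t^{4} e^{t x}}{2} - 2 B t^{2} e^{t x} + 3 B t x e^{t x} + \frac{2 B t e^{t x}}{3} + 3 B e^{t x}
This must equal f(x, t) identically; expanded, f = - \frac{t^{4} e^{t x}}{2} + 2 t^{2} e^{t x} - 3 t x e^{t x} + \frac{4 t x}{3} - \frac{2 t e^{t x}}{3} - 4 t + 6 x - 3 e^{t x}.
Matching coefficients of the independent functions:
  [t]:  - 4 A = -4
  [x]:  6 A = 6
  [t x]:  \frac{4 A}{3} = \frac{4}{3}
  [t e^{t x}]:  \frac{2 B}{3} = - \frac{2}{3}
  [t^{2} e^{t x}]:  - 2 B = 2
  [t^{4} e^{t x}]:  \frac{B}{2} = - \frac{1}{2}
  [t x e^{t x}, e^{t x}]:  3 B = -3
Solving: A = 1, B = -1.
Check against the point condition:
  u(0, 0) = -1  ⟹  B = -1  ✓
Hence u(x, t) = t x^{2} - e^{t x}.

Answer: u(x, t) = t x^{2} - e^{t x}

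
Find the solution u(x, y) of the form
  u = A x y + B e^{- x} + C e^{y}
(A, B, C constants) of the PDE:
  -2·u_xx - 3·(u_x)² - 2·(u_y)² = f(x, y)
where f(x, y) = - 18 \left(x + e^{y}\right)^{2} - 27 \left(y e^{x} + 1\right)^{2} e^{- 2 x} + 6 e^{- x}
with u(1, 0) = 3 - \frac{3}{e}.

Substitute the ansatz u = A x y + B e^{- x} + C e^{y} into the left-hand side.
Derivatives of the ansatz:
  u_xx = B e^{- x}
  u_x = A y - B e^{- x}
  u_y = A x + C e^{y}
Term by term:
  -2·u_xx = - 2 B e^{- x}
  -3·(u_x)² = - 3 A^{2} y^{2} + 6 A B y e^{- x} - 3 B^{2} e^{- 2 x}
  -2·(u_y)² = - 2 A^{2} x^{2} - 4 A C x e^{y} - 2 C^{2} e^{2 y}
So the left-hand side equals
  - 2 A^{2} x^{2} - 3 A^{2} y^{2} + 6 A B y e^{- x} - 4 A C x e^{y} - 3 B^{2} e^{- 2 x} - 2 B e^{- x} - 2 C^{2} e^{2 y}
This must equal f(x, y) identically; expanded, f = - 18 x^{2} - 36 x e^{y} - 27 y^{2} - 54 y e^{- x} - 18 e^{2 y} + 6 e^{- x} - 27 e^{- 2 x}.
Matching coefficients of the independent functions:
  [x^{2}]:  - 2 A^{2} = -18
  [y^{2}]:  - 3 A^{2} = -27
  [x e^{y}]:  - 4 A C = -36
  [y e^{- x}]:  6 A B = -54
  [e^{- 2 x}]:  - 3 B^{2} = -27
  [e^{- x}]:  - 2 B = 6
  [e^{2 y}]:  - 2 C^{2} = -18
Solving: A = 3, B = -3, C = 3.
Check against the point condition:
  u(1, 0) = 3 - \frac{3}{e}  ⟹  \frac{B}{e} + C = 3 - \frac{3}{e}  ✓
Hence u(x, y) = 3 x y + 3 e^{y} - 3 e^{- x}.

Answer: u(x, y) = 3 x y + 3 e^{y} - 3 e^{- x}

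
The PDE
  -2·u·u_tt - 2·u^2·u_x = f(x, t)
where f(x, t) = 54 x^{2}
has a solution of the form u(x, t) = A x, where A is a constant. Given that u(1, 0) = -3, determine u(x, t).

Substitute the ansatz u = A x into the left-hand side.
Derivatives of the ansatz:
  u_tt = 0
  u_x = A
Term by term:
  -2·u·u_tt = 0
  -2·u^2·u_x = - 2 A^{3} x^{2}
So the left-hand side equals
  - 2 A^{3} x^{2}
This must equal f(x, t) = 54 x^{2} identically.
Matching coefficients of the independent functions:
  [x^{2}]:  - 2 A^{3} = 54
Solving: A = -3.
Check against the point condition:
  u(1, 0) = -3  ⟹  A = -3  ✓
Hence u(x, t) = - 3 x.

Answer: u(x, t) = - 3 x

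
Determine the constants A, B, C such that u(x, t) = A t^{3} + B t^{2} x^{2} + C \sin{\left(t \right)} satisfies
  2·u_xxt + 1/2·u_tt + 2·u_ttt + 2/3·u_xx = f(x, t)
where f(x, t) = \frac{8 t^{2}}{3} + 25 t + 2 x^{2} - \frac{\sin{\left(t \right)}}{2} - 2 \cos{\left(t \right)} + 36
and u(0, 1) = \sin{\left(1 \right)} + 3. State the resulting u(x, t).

Answer: u(x, t) = 3 t^{3} + 2 t^{2} x^{2} + \sin{\left(t \right)}

Derivation:
Substitute the ansatz u = A t^{3} + B t^{2} x^{2} + C \sin{\left(t \right)} into the left-hand side.
Derivatives of the ansatz:
  u_xxt = 4 B t
  u_tt = 6 A t + 2 B x^{2} - C \sin{\left(t \right)}
  u_ttt = 6 A - C \cos{\left(t \right)}
  u_xx = 2 B t^{2}
Term by term:
  2·u_xxt = 8 B t
  1/2·u_tt = 3 A t + B x^{2} - \frac{C \sin{\left(t \right)}}{2}
  2·u_ttt = 12 A - 2 C \cos{\left(t \right)}
  2/3·u_xx = \frac{4 B t^{2}}{3}
So the left-hand side equals
  3 A t + 12 A + \frac{4 B t^{2}}{3} + 8 B t + B x^{2} - \frac{C \sin{\left(t \right)}}{2} - 2 C \cos{\left(t \right)}
This must equal f(x, t) = \frac{8 t^{2}}{3} + 25 t + 2 x^{2} - \frac{\sin{\left(t \right)}}{2} - 2 \cos{\left(t \right)} + 36 identically.
Matching coefficients of the independent functions:
  [constant term]:  12 A = 36
  [t]:  3 A + 8 B = 25
  [t^{2}]:  \frac{4 B}{3} = \frac{8}{3}
  [x^{2}]:  B = 2
  [\sin{\left(t \right)}]:  - \frac{C}{2} = - \frac{1}{2}
  [\cos{\left(t \right)}]:  - 2 C = -2
Solving: A = 3, B = 2, C = 1.
Check against the point condition:
  u(0, 1) = \sin{\left(1 \right)} + 3  ⟹  A + C \sin{\left(1 \right)} = \sin{\left(1 \right)} + 3  ✓
Hence u(x, t) = 3 t^{3} + 2 t^{2} x^{2} + \sin{\left(t \right)}.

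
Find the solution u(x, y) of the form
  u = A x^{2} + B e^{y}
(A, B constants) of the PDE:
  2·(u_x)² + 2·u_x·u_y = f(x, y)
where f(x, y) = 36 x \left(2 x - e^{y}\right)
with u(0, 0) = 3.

Substitute the ansatz u = A x^{2} + B e^{y} into the left-hand side.
Derivatives of the ansatz:
  u_x = 2 A x
  u_y = B e^{y}
Term by term:
  2·(u_x)² = 8 A^{2} x^{2}
  2·u_x·u_y = 4 A B x e^{y}
So the left-hand side equals
  8 A^{2} x^{2} + 4 A B x e^{y}
This must equal f(x, y) identically; expanded, f = 72 x^{2} - 36 x e^{y}.
Matching coefficients of the independent functions:
  [x^{2}]:  8 A^{2} = 72
  [x e^{y}]:  4 A B = -36
These equations allow (A, B) = (-3, 3) or (3, -3).
Impose the point condition(s):
  u(0, 0) = 3  ⟹  B = 3
Only A = -3, B = 3 satisfies everything.
Hence u(x, y) = - 3 x^{2} + 3 e^{y}.

Answer: u(x, y) = - 3 x^{2} + 3 e^{y}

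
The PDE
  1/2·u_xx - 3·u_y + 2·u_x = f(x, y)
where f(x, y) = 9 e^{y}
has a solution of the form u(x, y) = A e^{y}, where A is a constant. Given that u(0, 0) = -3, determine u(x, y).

Substitute the ansatz u = A e^{y} into the left-hand side.
Derivatives of the ansatz:
  u_xx = 0
  u_y = A e^{y}
  u_x = 0
Term by term:
  1/2·u_xx = 0
  -3·u_y = - 3 A e^{y}
  2·u_x = 0
So the left-hand side equals
  - 3 A e^{y}
This must equal f(x, y) = 9 e^{y} identically.
Matching coefficients of the independent functions:
  [e^{y}]:  - 3 A = 9
Solving: A = -3.
Check against the point condition:
  u(0, 0) = -3  ⟹  A = -3  ✓
Hence u(x, y) = - 3 e^{y}.

Answer: u(x, y) = - 3 e^{y}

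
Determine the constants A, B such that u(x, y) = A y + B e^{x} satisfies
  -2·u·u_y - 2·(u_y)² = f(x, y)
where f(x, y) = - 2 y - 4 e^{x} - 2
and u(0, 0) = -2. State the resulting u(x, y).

Substitute the ansatz u = A y + B e^{x} into the left-hand side.
Derivatives of the ansatz:
  u_y = A
Term by term:
  -2·u·u_y = - 2 A^{2} y - 2 A B e^{x}
  -2·(u_y)² = - 2 A^{2}
So the left-hand side equals
  - 2 A^{2} y - 2 A^{2} - 2 A B e^{x}
This must equal f(x, y) = - 2 y - 4 e^{x} - 2 identically.
Matching coefficients of the independent functions:
  [constant term, y]:  - 2 A^{2} = -2
  [e^{x}]:  - 2 A B = -4
These equations allow (A, B) = (-1, -2) or (1, 2).
Impose the point condition(s):
  u(0, 0) = -2  ⟹  B = -2
Only A = -1, B = -2 satisfies everything.
Hence u(x, y) = - y - 2 e^{x}.

Answer: u(x, y) = - y - 2 e^{x}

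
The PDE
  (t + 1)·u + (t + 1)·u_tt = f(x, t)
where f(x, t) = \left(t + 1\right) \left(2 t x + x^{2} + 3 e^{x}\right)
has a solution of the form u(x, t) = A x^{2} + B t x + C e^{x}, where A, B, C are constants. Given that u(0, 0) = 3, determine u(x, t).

Answer: u(x, t) = 2 t x + x^{2} + 3 e^{x}

Derivation:
Substitute the ansatz u = A x^{2} + B t x + C e^{x} into the left-hand side.
Derivatives of the ansatz:
  u_tt = 0
Term by term:
  (t + 1)·u = A t x^{2} + A x^{2} + B t^{2} x + B t x + C t e^{x} + C e^{x}
  (t + 1)·u_tt = 0
So the left-hand side equals
  A t x^{2} + A x^{2} + B t^{2} x + B t x + C t e^{x} + C e^{x}
This must equal f(x, t) identically; expanded, f = 2 t^{2} x + t x^{2} + 2 t x + 3 t e^{x} + x^{2} + 3 e^{x}.
Matching coefficients of the independent functions:
  [x^{2}, t x^{2}]:  A = 1
  [t x, t^{2} x]:  B = 2
  [t e^{x}, e^{x}]:  C = 3
Solving: A = 1, B = 2, C = 3.
Check against the point condition:
  u(0, 0) = 3  ⟹  C = 3  ✓
Hence u(x, t) = 2 t x + x^{2} + 3 e^{x}.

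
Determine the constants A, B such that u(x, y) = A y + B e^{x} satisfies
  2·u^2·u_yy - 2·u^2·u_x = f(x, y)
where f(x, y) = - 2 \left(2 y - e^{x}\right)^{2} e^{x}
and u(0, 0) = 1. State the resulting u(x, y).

Answer: u(x, y) = - 2 y + e^{x}

Derivation:
Substitute the ansatz u = A y + B e^{x} into the left-hand side.
Derivatives of the ansatz:
  u_yy = 0
  u_x = B e^{x}
Term by term:
  2·u^2·u_yy = 0
  -2·u^2·u_x = - 2 A^{2} B y^{2} e^{x} - 4 A B^{2} y e^{2 x} - 2 B^{3} e^{3 x}
So the left-hand side equals
  - 2 A^{2} B y^{2} e^{x} - 4 A B^{2} y e^{2 x} - 2 B^{3} e^{3 x}
This must equal f(x, y) identically; expanded, f = - 8 y^{2} e^{x} + 8 y e^{2 x} - 2 e^{3 x}.
Matching coefficients of the independent functions:
  [y e^{2 x}]:  - 4 A B^{2} = 8
  [y^{2} e^{x}]:  - 2 A^{2} B = -8
  [e^{3 x}]:  - 2 B^{3} = -2
Solving: A = -2, B = 1.
Check against the point condition:
  u(0, 0) = 1  ⟹  B = 1  ✓
Hence u(x, y) = - 2 y + e^{x}.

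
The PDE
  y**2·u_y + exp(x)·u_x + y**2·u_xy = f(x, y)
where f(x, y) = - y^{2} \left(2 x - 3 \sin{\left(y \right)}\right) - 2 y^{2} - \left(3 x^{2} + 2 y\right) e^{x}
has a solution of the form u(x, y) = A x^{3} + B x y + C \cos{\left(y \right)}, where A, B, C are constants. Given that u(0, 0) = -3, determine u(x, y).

Substitute the ansatz u = A x^{3} + B x y + C \cos{\left(y \right)} into the left-hand side.
Derivatives of the ansatz:
  u_y = B x - C \sin{\left(y \right)}
  u_x = 3 A x^{2} + B y
  u_xy = B
Term by term:
  y**2·u_y = B x y^{2} - C y^{2} \sin{\left(y \right)}
  exp(x)·u_x = 3 A x^{2} e^{x} + B y e^{x}
  y**2·u_xy = B y^{2}
So the left-hand side equals
  3 A x^{2} e^{x} + B x y^{2} + B y^{2} + B y e^{x} - C y^{2} \sin{\left(y \right)}
This must equal f(x, y) identically; expanded, f = - 3 x^{2} e^{x} - 2 x y^{2} + 3 y^{2} \sin{\left(y \right)} - 2 y^{2} - 2 y e^{x}.
Matching coefficients of the independent functions:
  [y^{2}, x y^{2}, y e^{x}]:  B = -2
  [x^{2} e^{x}]:  3 A = -3
  [y^{2} \sin{\left(y \right)}]:  - C = 3
Solving: A = -1, B = -2, C = -3.
Check against the point condition:
  u(0, 0) = -3  ⟹  C = -3  ✓
Hence u(x, y) = - x^{3} - 2 x y - 3 \cos{\left(y \right)}.

Answer: u(x, y) = - x^{3} - 2 x y - 3 \cos{\left(y \right)}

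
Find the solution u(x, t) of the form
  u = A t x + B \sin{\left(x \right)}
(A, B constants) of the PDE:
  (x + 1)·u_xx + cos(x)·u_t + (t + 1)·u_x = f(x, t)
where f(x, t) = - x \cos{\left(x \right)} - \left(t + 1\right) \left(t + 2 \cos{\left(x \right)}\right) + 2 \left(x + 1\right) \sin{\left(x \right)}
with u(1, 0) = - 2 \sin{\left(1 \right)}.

Substitute the ansatz u = A t x + B \sin{\left(x \right)} into the left-hand side.
Derivatives of the ansatz:
  u_xx = - B \sin{\left(x \right)}
  u_t = A x
  u_x = A t + B \cos{\left(x \right)}
Term by term:
  (x + 1)·u_xx = - B x \sin{\left(x \right)} - B \sin{\left(x \right)}
  cos(x)·u_t = A x \cos{\left(x \right)}
  (t + 1)·u_x = A t^{2} + A t + B t \cos{\left(x \right)} + B \cos{\left(x \right)}
So the left-hand side equals
  A t^{2} + A t + A x \cos{\left(x \right)} + B t \cos{\left(x \right)} - B x \sin{\left(x \right)} - B \sin{\left(x \right)} + B \cos{\left(x \right)}
This must equal f(x, t) identically; expanded, f = - t^{2} - 2 t \cos{\left(x \right)} - t + 2 x \sin{\left(x \right)} - x \cos{\left(x \right)} + 2 \sin{\left(x \right)} - 2 \cos{\left(x \right)}.
Matching coefficients of the independent functions:
  [t, t^{2}, x \cos{\left(x \right)}]:  A = -1
  [t \cos{\left(x \right)}, \cos{\left(x \right)}]:  B = -2
  [x \sin{\left(x \right)}, \sin{\left(x \right)}]:  - B = 2
Solving: A = -1, B = -2.
Check against the point condition:
  u(1, 0) = - 2 \sin{\left(1 \right)}  ⟹  B \sin{\left(1 \right)} = - 2 \sin{\left(1 \right)}  ✓
Hence u(x, t) = - t x - 2 \sin{\left(x \right)}.

Answer: u(x, t) = - t x - 2 \sin{\left(x \right)}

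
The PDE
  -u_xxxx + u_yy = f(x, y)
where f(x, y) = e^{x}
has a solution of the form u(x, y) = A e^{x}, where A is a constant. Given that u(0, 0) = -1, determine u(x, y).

Substitute the ansatz u = A e^{x} into the left-hand side.
Derivatives of the ansatz:
  u_xxxx = A e^{x}
  u_yy = 0
Term by term:
  -u_xxxx = - A e^{x}
  u_yy = 0
So the left-hand side equals
  - A e^{x}
This must equal f(x, y) = e^{x} identically.
Matching coefficients of the independent functions:
  [e^{x}]:  - A = 1
Solving: A = -1.
Check against the point condition:
  u(0, 0) = -1  ⟹  A = -1  ✓
Hence u(x, y) = - e^{x}.

Answer: u(x, y) = - e^{x}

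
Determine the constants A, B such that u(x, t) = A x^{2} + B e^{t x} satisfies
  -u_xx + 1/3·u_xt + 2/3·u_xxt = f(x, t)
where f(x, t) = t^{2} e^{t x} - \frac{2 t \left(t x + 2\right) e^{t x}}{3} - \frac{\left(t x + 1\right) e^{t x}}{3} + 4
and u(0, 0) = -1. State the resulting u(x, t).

Substitute the ansatz u = A x^{2} + B e^{t x} into the left-hand side.
Derivatives of the ansatz:
  u_xx = 2 A + B t^{2} e^{t x}
  u_xt = B t x e^{t x} + B e^{t x}
  u_xxt = B t^{2} x e^{t x} + 2 B t e^{t x}
Term by term:
  -u_xx = - 2 A - B t^{2} e^{t x}
  1/3·u_xt = \frac{B t x e^{t x}}{3} + \frac{B e^{t x}}{3}
  2/3·u_xxt = \frac{2 B t^{2} x e^{t x}}{3} + \frac{4 B t e^{t x}}{3}
So the left-hand side equals
  - 2 A + \frac{2 B t^{2} x e^{t x}}{3} - B t^{2} e^{t x} + \frac{B t x e^{t x}}{3} + \frac{4 B t e^{t x}}{3} + \frac{B e^{t x}}{3}
This must equal f(x, t) identically; expanded, f = - \frac{2 t^{2} x e^{t x}}{3} + t^{2} e^{t x} - \frac{t x e^{t x}}{3} - \frac{4 t e^{t x}}{3} - \frac{e^{t x}}{3} + 4.
Matching coefficients of the independent functions:
  [constant term]:  - 2 A = 4
  [t e^{t x}]:  \frac{4 B}{3} = - \frac{4}{3}
  [t^{2} e^{t x}]:  - B = 1
  [t x e^{t x}, e^{t x}]:  \frac{B}{3} = - \frac{1}{3}
  [t^{2} x e^{t x}]:  \frac{2 B}{3} = - \frac{2}{3}
Solving: A = -2, B = -1.
Check against the point condition:
  u(0, 0) = -1  ⟹  B = -1  ✓
Hence u(x, t) = - 2 x^{2} - e^{t x}.

Answer: u(x, t) = - 2 x^{2} - e^{t x}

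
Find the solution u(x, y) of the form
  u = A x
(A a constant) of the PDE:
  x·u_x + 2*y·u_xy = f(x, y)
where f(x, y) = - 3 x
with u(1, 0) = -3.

Substitute the ansatz u = A x into the left-hand side.
Derivatives of the ansatz:
  u_x = A
  u_xy = 0
Term by term:
  x·u_x = A x
  2*y·u_xy = 0
So the left-hand side equals
  A x
This must equal f(x, y) = - 3 x identically.
Matching coefficients of the independent functions:
  [x]:  A = -3
Solving: A = -3.
Check against the point condition:
  u(1, 0) = -3  ⟹  A = -3  ✓
Hence u(x, y) = - 3 x.

Answer: u(x, y) = - 3 x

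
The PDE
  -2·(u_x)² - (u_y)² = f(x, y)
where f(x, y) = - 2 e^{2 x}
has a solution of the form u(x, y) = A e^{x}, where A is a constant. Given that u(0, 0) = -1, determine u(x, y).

Answer: u(x, y) = - e^{x}

Derivation:
Substitute the ansatz u = A e^{x} into the left-hand side.
Derivatives of the ansatz:
  u_x = A e^{x}
  u_y = 0
Term by term:
  -2·(u_x)² = - 2 A^{2} e^{2 x}
  -(u_y)² = 0
So the left-hand side equals
  - 2 A^{2} e^{2 x}
This must equal f(x, y) = - 2 e^{2 x} identically.
Matching coefficients of the independent functions:
  [e^{2 x}]:  - 2 A^{2} = -2
These equations allow (A) = (-1) or (1).
Impose the point condition(s):
  u(0, 0) = -1  ⟹  A = -1
Only A = -1 satisfies everything.
Hence u(x, y) = - e^{x}.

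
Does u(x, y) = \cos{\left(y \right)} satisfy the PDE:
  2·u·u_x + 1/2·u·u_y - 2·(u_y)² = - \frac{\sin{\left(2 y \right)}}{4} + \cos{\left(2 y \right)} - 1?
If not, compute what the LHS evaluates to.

Answer: Yes

Derivation:
Evaluate each term of the left-hand side for u = \cos{\left(y \right)}.
Derivatives:
  u_x = 0
  u_y = - \sin{\left(y \right)}
Terms:
  2·u·u_x = 0
  1/2·u·u_y = - \frac{\sin{\left(2 y \right)}}{4}
  -2·(u_y)² = - 2 \sin^{2}{\left(y \right)}
Sum: LHS = - \frac{\sin{\left(2 y \right)}}{4} + \cos{\left(2 y \right)} - 1
This is exactly the given right-hand side, so u is a solution.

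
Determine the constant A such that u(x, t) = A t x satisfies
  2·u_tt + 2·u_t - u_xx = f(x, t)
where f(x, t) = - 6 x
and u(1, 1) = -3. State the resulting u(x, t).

Answer: u(x, t) = - 3 t x

Derivation:
Substitute the ansatz u = A t x into the left-hand side.
Derivatives of the ansatz:
  u_tt = 0
  u_t = A x
  u_xx = 0
Term by term:
  2·u_tt = 0
  2·u_t = 2 A x
  -u_xx = 0
So the left-hand side equals
  2 A x
This must equal f(x, t) = - 6 x identically.
Matching coefficients of the independent functions:
  [x]:  2 A = -6
Solving: A = -3.
Check against the point condition:
  u(1, 1) = -3  ⟹  A = -3  ✓
Hence u(x, t) = - 3 t x.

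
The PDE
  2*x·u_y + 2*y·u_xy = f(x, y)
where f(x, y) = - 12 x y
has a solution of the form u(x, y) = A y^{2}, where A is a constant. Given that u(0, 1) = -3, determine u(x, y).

Answer: u(x, y) = - 3 y^{2}

Derivation:
Substitute the ansatz u = A y^{2} into the left-hand side.
Derivatives of the ansatz:
  u_y = 2 A y
  u_xy = 0
Term by term:
  2*x·u_y = 4 A x y
  2*y·u_xy = 0
So the left-hand side equals
  4 A x y
This must equal f(x, y) = - 12 x y identically.
Matching coefficients of the independent functions:
  [x y]:  4 A = -12
Solving: A = -3.
Check against the point condition:
  u(0, 1) = -3  ⟹  A = -3  ✓
Hence u(x, y) = - 3 y^{2}.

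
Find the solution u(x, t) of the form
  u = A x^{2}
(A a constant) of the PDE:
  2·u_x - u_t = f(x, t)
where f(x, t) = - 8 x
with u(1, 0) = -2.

Substitute the ansatz u = A x^{2} into the left-hand side.
Derivatives of the ansatz:
  u_x = 2 A x
  u_t = 0
Term by term:
  2·u_x = 4 A x
  -u_t = 0
So the left-hand side equals
  4 A x
This must equal f(x, t) = - 8 x identically.
Matching coefficients of the independent functions:
  [x]:  4 A = -8
Solving: A = -2.
Check against the point condition:
  u(1, 0) = -2  ⟹  A = -2  ✓
Hence u(x, t) = - 2 x^{2}.

Answer: u(x, t) = - 2 x^{2}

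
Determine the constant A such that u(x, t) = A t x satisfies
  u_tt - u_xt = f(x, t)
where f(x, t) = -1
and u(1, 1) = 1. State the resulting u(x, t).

Answer: u(x, t) = t x

Derivation:
Substitute the ansatz u = A t x into the left-hand side.
Derivatives of the ansatz:
  u_tt = 0
  u_xt = A
Term by term:
  u_tt = 0
  -u_xt = - A
So the left-hand side equals
  - A
This must equal f(x, t) = -1 identically.
Matching coefficients of the independent functions:
  [constant term]:  - A = -1
Solving: A = 1.
Check against the point condition:
  u(1, 1) = 1  ⟹  A = 1  ✓
Hence u(x, t) = t x.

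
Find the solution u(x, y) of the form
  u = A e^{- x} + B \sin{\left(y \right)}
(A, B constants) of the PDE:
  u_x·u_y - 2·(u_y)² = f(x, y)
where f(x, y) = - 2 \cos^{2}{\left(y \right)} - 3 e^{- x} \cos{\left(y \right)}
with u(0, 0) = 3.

Substitute the ansatz u = A e^{- x} + B \sin{\left(y \right)} into the left-hand side.
Derivatives of the ansatz:
  u_x = - A e^{- x}
  u_y = B \cos{\left(y \right)}
Term by term:
  u_x·u_y = - A B e^{- x} \cos{\left(y \right)}
  -2·(u_y)² = - 2 B^{2} \cos^{2}{\left(y \right)}
So the left-hand side equals
  - A B e^{- x} \cos{\left(y \right)} - 2 B^{2} \cos^{2}{\left(y \right)}
This must equal f(x, y) = - 2 \cos^{2}{\left(y \right)} - 3 e^{- x} \cos{\left(y \right)} identically.
Matching coefficients of the independent functions:
  [e^{- x} \cos{\left(y \right)}]:  - A B = -3
  [\cos^{2}{\left(y \right)}]:  - 2 B^{2} = -2
These equations allow (A, B) = (-3, -1) or (3, 1).
Impose the point condition(s):
  u(0, 0) = 3  ⟹  A = 3
Only A = 3, B = 1 satisfies everything.
Hence u(x, y) = \sin{\left(y \right)} + 3 e^{- x}.

Answer: u(x, y) = \sin{\left(y \right)} + 3 e^{- x}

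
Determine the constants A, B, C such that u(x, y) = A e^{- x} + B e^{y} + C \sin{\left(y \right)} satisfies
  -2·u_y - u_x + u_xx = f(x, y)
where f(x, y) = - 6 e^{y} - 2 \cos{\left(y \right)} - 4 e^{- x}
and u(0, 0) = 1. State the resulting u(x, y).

Substitute the ansatz u = A e^{- x} + B e^{y} + C \sin{\left(y \right)} into the left-hand side.
Derivatives of the ansatz:
  u_y = B e^{y} + C \cos{\left(y \right)}
  u_x = - A e^{- x}
  u_xx = A e^{- x}
Term by term:
  -2·u_y = - 2 B e^{y} - 2 C \cos{\left(y \right)}
  -u_x = A e^{- x}
  u_xx = A e^{- x}
So the left-hand side equals
  2 A e^{- x} - 2 B e^{y} - 2 C \cos{\left(y \right)}
This must equal f(x, y) = - 6 e^{y} - 2 \cos{\left(y \right)} - 4 e^{- x} identically.
Matching coefficients of the independent functions:
  [e^{- x}]:  2 A = -4
  [e^{y}]:  - 2 B = -6
  [\cos{\left(y \right)}]:  - 2 C = -2
Solving: A = -2, B = 3, C = 1.
Check against the point condition:
  u(0, 0) = 1  ⟹  A + B = 1  ✓
Hence u(x, y) = 3 e^{y} + \sin{\left(y \right)} - 2 e^{- x}.

Answer: u(x, y) = 3 e^{y} + \sin{\left(y \right)} - 2 e^{- x}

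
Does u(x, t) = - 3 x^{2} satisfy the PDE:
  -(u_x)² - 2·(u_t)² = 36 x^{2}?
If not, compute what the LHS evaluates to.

Answer: No, the LHS evaluates to - 36 x^{2}

Derivation:
Evaluate each term of the left-hand side for u = - 3 x^{2}.
Derivatives:
  u_x = - 6 x
  u_t = 0
Terms:
  -(u_x)² = - 36 x^{2}
  -2·(u_t)² = 0
Sum: LHS = - 36 x^{2}
Given right-hand side: 36 x^{2}. Difference LHS − RHS = - 72 x^{2} ≠ 0, so u is not a solution.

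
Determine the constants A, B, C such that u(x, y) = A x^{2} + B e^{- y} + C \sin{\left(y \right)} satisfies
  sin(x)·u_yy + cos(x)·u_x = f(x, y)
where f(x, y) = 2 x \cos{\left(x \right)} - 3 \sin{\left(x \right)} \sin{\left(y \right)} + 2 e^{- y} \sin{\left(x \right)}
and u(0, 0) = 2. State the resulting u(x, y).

Substitute the ansatz u = A x^{2} + B e^{- y} + C \sin{\left(y \right)} into the left-hand side.
Derivatives of the ansatz:
  u_yy = B e^{- y} - C \sin{\left(y \right)}
  u_x = 2 A x
Term by term:
  sin(x)·u_yy = B e^{- y} \sin{\left(x \right)} - C \sin{\left(x \right)} \sin{\left(y \right)}
  cos(x)·u_x = 2 A x \cos{\left(x \right)}
So the left-hand side equals
  2 A x \cos{\left(x \right)} + B e^{- y} \sin{\left(x \right)} - C \sin{\left(x \right)} \sin{\left(y \right)}
This must equal f(x, y) = 2 x \cos{\left(x \right)} - 3 \sin{\left(x \right)} \sin{\left(y \right)} + 2 e^{- y} \sin{\left(x \right)} identically.
Matching coefficients of the independent functions:
  [x \cos{\left(x \right)}]:  2 A = 2
  [e^{- y} \sin{\left(x \right)}]:  B = 2
  [\sin{\left(x \right)} \sin{\left(y \right)}]:  - C = -3
Solving: A = 1, B = 2, C = 3.
Check against the point condition:
  u(0, 0) = 2  ⟹  B = 2  ✓
Hence u(x, y) = x^{2} + 3 \sin{\left(y \right)} + 2 e^{- y}.

Answer: u(x, y) = x^{2} + 3 \sin{\left(y \right)} + 2 e^{- y}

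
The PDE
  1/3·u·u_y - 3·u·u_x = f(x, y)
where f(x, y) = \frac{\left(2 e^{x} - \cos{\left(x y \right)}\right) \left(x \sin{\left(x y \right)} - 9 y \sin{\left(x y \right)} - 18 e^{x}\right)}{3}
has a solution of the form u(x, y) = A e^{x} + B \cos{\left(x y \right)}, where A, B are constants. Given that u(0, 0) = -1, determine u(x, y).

Answer: u(x, y) = - 2 e^{x} + \cos{\left(x y \right)}

Derivation:
Substitute the ansatz u = A e^{x} + B \cos{\left(x y \right)} into the left-hand side.
Derivatives of the ansatz:
  u_y = - B x \sin{\left(x y \right)}
  u_x = A e^{x} - B y \sin{\left(x y \right)}
Term by term:
  1/3·u·u_y = - \frac{A B x e^{x} \sin{\left(x y \right)}}{3} - \frac{B^{2} x \sin{\left(x y \right)} \cos{\left(x y \right)}}{3}
  -3·u·u_x = - 3 A^{2} e^{2 x} + 3 A B y e^{x} \sin{\left(x y \right)} - 3 A B e^{x} \cos{\left(x y \right)} + 3 B^{2} y \sin{\left(x y \right)} \cos{\left(x y \right)}
So the left-hand side equals
  - 3 A^{2} e^{2 x} - \frac{A B x e^{x} \sin{\left(x y \right)}}{3} + 3 A B y e^{x} \sin{\left(x y \right)} - 3 A B e^{x} \cos{\left(x y \right)} - \frac{B^{2} x \sin{\left(x y \right)} \cos{\left(x y \right)}}{3} + 3 B^{2} y \sin{\left(x y \right)} \cos{\left(x y \right)}
This must equal f(x, y) identically; expanded, f = \frac{2 x e^{x} \sin{\left(x y \right)}}{3} - \frac{x \sin{\left(x y \right)} \cos{\left(x y \right)}}{3} - 6 y e^{x} \sin{\left(x y \right)} + 3 y \sin{\left(x y \right)} \cos{\left(x y \right)} - 12 e^{2 x} + 6 e^{x} \cos{\left(x y \right)}.
Matching coefficients of the independent functions:
  [e^{x} \cos{\left(x y \right)}]:  - 3 A B = 6
  [x e^{x} \sin{\left(x y \right)}]:  - \frac{A B}{3} = \frac{2}{3}
  [x \sin{\left(x y \right)} \cos{\left(x y \right)}]:  - \frac{B^{2}}{3} = - \frac{1}{3}
  [y e^{x} \sin{\left(x y \right)}]:  3 A B = -6
  [y \sin{\left(x y \right)} \cos{\left(x y \right)}]:  3 B^{2} = 3
  [e^{2 x}]:  - 3 A^{2} = -12
These equations allow (A, B) = (-2, 1) or (2, -1).
Impose the point condition(s):
  u(0, 0) = -1  ⟹  A + B = -1
Only A = -2, B = 1 satisfies everything.
Hence u(x, y) = - 2 e^{x} + \cos{\left(x y \right)}.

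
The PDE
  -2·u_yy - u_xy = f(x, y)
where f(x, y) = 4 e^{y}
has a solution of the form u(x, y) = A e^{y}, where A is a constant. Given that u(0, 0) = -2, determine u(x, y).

Answer: u(x, y) = - 2 e^{y}

Derivation:
Substitute the ansatz u = A e^{y} into the left-hand side.
Derivatives of the ansatz:
  u_yy = A e^{y}
  u_xy = 0
Term by term:
  -2·u_yy = - 2 A e^{y}
  -u_xy = 0
So the left-hand side equals
  - 2 A e^{y}
This must equal f(x, y) = 4 e^{y} identically.
Matching coefficients of the independent functions:
  [e^{y}]:  - 2 A = 4
Solving: A = -2.
Check against the point condition:
  u(0, 0) = -2  ⟹  A = -2  ✓
Hence u(x, y) = - 2 e^{y}.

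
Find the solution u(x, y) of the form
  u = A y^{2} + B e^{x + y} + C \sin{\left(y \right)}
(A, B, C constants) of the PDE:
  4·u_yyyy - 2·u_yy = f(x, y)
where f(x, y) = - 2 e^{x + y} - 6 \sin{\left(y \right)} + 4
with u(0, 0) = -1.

Substitute the ansatz u = A y^{2} + B e^{x + y} + C \sin{\left(y \right)} into the left-hand side.
Derivatives of the ansatz:
  u_yyyy = B e^{x} e^{y} + C \sin{\left(y \right)}
  u_yy = 2 A + B e^{x} e^{y} - C \sin{\left(y \right)}
Term by term:
  4·u_yyyy = 4 B e^{x} e^{y} + 4 C \sin{\left(y \right)}
  -2·u_yy = - 4 A - 2 B e^{x} e^{y} + 2 C \sin{\left(y \right)}
So the left-hand side equals
  - 4 A + 2 B e^{x} e^{y} + 6 C \sin{\left(y \right)}
This must equal f(x, y) identically; expanded, f = - 2 e^{x} e^{y} - 6 \sin{\left(y \right)} + 4.
Matching coefficients of the independent functions:
  [constant term]:  - 4 A = 4
  [e^{x} e^{y}]:  2 B = -2
  [\sin{\left(y \right)}]:  6 C = -6
Solving: A = -1, B = -1, C = -1.
Check against the point condition:
  u(0, 0) = -1  ⟹  B = -1  ✓
Hence u(x, y) = - y^{2} - e^{x + y} - \sin{\left(y \right)}.

Answer: u(x, y) = - y^{2} - e^{x + y} - \sin{\left(y \right)}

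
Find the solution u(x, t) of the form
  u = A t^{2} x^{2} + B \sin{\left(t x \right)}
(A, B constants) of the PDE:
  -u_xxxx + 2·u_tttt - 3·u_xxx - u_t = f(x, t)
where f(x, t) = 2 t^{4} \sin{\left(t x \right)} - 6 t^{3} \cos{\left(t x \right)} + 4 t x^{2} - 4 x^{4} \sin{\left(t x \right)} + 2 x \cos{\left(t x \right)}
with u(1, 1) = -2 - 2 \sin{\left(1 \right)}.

Substitute the ansatz u = A t^{2} x^{2} + B \sin{\left(t x \right)} into the left-hand side.
Derivatives of the ansatz:
  u_xxxx = B t^{4} \sin{\left(t x \right)}
  u_tttt = B x^{4} \sin{\left(t x \right)}
  u_xxx = - B t^{3} \cos{\left(t x \right)}
  u_t = 2 A t x^{2} + B x \cos{\left(t x \right)}
Term by term:
  -u_xxxx = - B t^{4} \sin{\left(t x \right)}
  2·u_tttt = 2 B x^{4} \sin{\left(t x \right)}
  -3·u_xxx = 3 B t^{3} \cos{\left(t x \right)}
  -u_t = - 2 A t x^{2} - B x \cos{\left(t x \right)}
So the left-hand side equals
  - 2 A t x^{2} - B t^{4} \sin{\left(t x \right)} + 3 B t^{3} \cos{\left(t x \right)} + 2 B x^{4} \sin{\left(t x \right)} - B x \cos{\left(t x \right)}
This must equal f(x, t) = 2 t^{4} \sin{\left(t x \right)} - 6 t^{3} \cos{\left(t x \right)} + 4 t x^{2} - 4 x^{4} \sin{\left(t x \right)} + 2 x \cos{\left(t x \right)} identically.
Matching coefficients of the independent functions:
  [t x^{2}]:  - 2 A = 4
  [t^{3} \cos{\left(t x \right)}]:  3 B = -6
  [t^{4} \sin{\left(t x \right)}, x \cos{\left(t x \right)}]:  - B = 2
  [x^{4} \sin{\left(t x \right)}]:  2 B = -4
Solving: A = -2, B = -2.
Check against the point condition:
  u(1, 1) = -2 - 2 \sin{\left(1 \right)}  ⟹  A + B \sin{\left(1 \right)} = -2 - 2 \sin{\left(1 \right)}  ✓
Hence u(x, t) = - 2 t^{2} x^{2} - 2 \sin{\left(t x \right)}.

Answer: u(x, t) = - 2 t^{2} x^{2} - 2 \sin{\left(t x \right)}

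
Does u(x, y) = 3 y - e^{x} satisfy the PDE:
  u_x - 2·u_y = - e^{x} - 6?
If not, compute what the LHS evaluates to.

Evaluate each term of the left-hand side for u = 3 y - e^{x}.
Derivatives:
  u_x = - e^{x}
  u_y = 3
Terms:
  u_x = - e^{x}
  -2·u_y = -6
Sum: LHS = - e^{x} - 6
This is exactly the given right-hand side, so u is a solution.

Answer: Yes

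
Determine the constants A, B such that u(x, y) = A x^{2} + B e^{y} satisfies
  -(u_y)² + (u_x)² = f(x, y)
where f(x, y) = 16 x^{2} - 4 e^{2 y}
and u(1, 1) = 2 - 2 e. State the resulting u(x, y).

Substitute the ansatz u = A x^{2} + B e^{y} into the left-hand side.
Derivatives of the ansatz:
  u_y = B e^{y}
  u_x = 2 A x
Term by term:
  -(u_y)² = - B^{2} e^{2 y}
  (u_x)² = 4 A^{2} x^{2}
So the left-hand side equals
  4 A^{2} x^{2} - B^{2} e^{2 y}
This must equal f(x, y) = 16 x^{2} - 4 e^{2 y} identically.
Matching coefficients of the independent functions:
  [x^{2}]:  4 A^{2} = 16
  [e^{2 y}]:  - B^{2} = -4
These equations allow (A, B) = (-2, -2) or (-2, 2) or (2, -2) or (2, 2).
Impose the point condition(s):
  u(1, 1) = 2 - 2 e  ⟹  A + e B = 2 - 2 e
Only A = 2, B = -2 satisfies everything.
Hence u(x, y) = 2 x^{2} - 2 e^{y}.

Answer: u(x, y) = 2 x^{2} - 2 e^{y}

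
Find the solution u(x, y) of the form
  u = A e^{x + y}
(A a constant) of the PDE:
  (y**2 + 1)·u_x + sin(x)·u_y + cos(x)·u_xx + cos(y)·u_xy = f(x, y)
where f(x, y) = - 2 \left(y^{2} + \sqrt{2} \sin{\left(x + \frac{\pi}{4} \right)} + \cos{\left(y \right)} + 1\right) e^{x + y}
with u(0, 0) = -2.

Substitute the ansatz u = A e^{x + y} into the left-hand side.
Derivatives of the ansatz:
  u_x = A e^{x} e^{y}
  u_y = A e^{x} e^{y}
  u_xx = A e^{x} e^{y}
  u_xy = A e^{x} e^{y}
Term by term:
  (y**2 + 1)·u_x = A y^{2} e^{x} e^{y} + A e^{x} e^{y}
  sin(x)·u_y = A e^{x} e^{y} \sin{\left(x \right)}
  cos(x)·u_xx = A e^{x} e^{y} \cos{\left(x \right)}
  cos(y)·u_xy = A e^{x} e^{y} \cos{\left(y \right)}
So the left-hand side equals
  A y^{2} e^{x} e^{y} + A e^{x} e^{y} \sin{\left(x \right)} + A e^{x} e^{y} \cos{\left(x \right)} + A e^{x} e^{y} \cos{\left(y \right)} + A e^{x} e^{y}
This must equal f(x, y) identically; expanded, f = - 2 y^{2} e^{x} e^{y} - 2 e^{x} e^{y} \sin{\left(x \right)} - 2 e^{x} e^{y} \cos{\left(x \right)} - 2 e^{x} e^{y} \cos{\left(y \right)} - 2 e^{x} e^{y}.
Matching coefficients of the independent functions:
  [e^{x} e^{y}, y^{2} e^{x} e^{y}, e^{x} e^{y} \sin{\left(x \right)}, e^{x} e^{y} \cos{\left(x \right)}, …]:  A = -2
Solving: A = -2.
Check against the point condition:
  u(0, 0) = -2  ⟹  A = -2  ✓
Hence u(x, y) = - 2 e^{x + y}.

Answer: u(x, y) = - 2 e^{x + y}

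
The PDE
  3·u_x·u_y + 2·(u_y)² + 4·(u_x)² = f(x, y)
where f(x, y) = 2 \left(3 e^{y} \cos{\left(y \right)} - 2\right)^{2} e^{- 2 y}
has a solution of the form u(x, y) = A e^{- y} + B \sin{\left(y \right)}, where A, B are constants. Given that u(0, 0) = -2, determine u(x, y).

Substitute the ansatz u = A e^{- y} + B \sin{\left(y \right)} into the left-hand side.
Derivatives of the ansatz:
  u_x = 0
  u_y = - A e^{- y} + B \cos{\left(y \right)}
Term by term:
  3·u_x·u_y = 0
  2·(u_y)² = 2 A^{2} e^{- 2 y} - 4 A B e^{- y} \cos{\left(y \right)} + 2 B^{2} \cos^{2}{\left(y \right)}
  4·(u_x)² = 0
So the left-hand side equals
  2 A^{2} e^{- 2 y} - 4 A B e^{- y} \cos{\left(y \right)} + 2 B^{2} \cos^{2}{\left(y \right)}
This must equal f(x, y) identically; expanded, f = 18 \cos^{2}{\left(y \right)} - 24 e^{- y} \cos{\left(y \right)} + 8 e^{- 2 y}.
Matching coefficients of the independent functions:
  [e^{- y} \cos{\left(y \right)}]:  - 4 A B = -24
  [e^{- 2 y}]:  2 A^{2} = 8
  [\cos^{2}{\left(y \right)}]:  2 B^{2} = 18
These equations allow (A, B) = (-2, -3) or (2, 3).
Impose the point condition(s):
  u(0, 0) = -2  ⟹  A = -2
Only A = -2, B = -3 satisfies everything.
Hence u(x, y) = - 3 \sin{\left(y \right)} - 2 e^{- y}.

Answer: u(x, y) = - 3 \sin{\left(y \right)} - 2 e^{- y}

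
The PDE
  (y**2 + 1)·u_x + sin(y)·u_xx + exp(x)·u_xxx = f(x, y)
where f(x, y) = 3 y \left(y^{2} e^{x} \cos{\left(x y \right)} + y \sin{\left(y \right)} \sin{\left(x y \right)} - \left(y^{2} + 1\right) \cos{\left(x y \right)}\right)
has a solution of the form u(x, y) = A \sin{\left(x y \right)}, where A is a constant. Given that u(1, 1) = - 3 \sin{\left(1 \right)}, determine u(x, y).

Substitute the ansatz u = A \sin{\left(x y \right)} into the left-hand side.
Derivatives of the ansatz:
  u_x = A y \cos{\left(x y \right)}
  u_xx = - A y^{2} \sin{\left(x y \right)}
  u_xxx = - A y^{3} \cos{\left(x y \right)}
Term by term:
  (y**2 + 1)·u_x = A y^{3} \cos{\left(x y \right)} + A y \cos{\left(x y \right)}
  sin(y)·u_xx = - A y^{2} \sin{\left(y \right)} \sin{\left(x y \right)}
  exp(x)·u_xxx = - A y^{3} e^{x} \cos{\left(x y \right)}
So the left-hand side equals
  - A y^{3} e^{x} \cos{\left(x y \right)} + A y^{3} \cos{\left(x y \right)} - A y^{2} \sin{\left(y \right)} \sin{\left(x y \right)} + A y \cos{\left(x y \right)}
This must equal f(x, y) identically; expanded, f = 3 y^{3} e^{x} \cos{\left(x y \right)} - 3 y^{3} \cos{\left(x y \right)} + 3 y^{2} \sin{\left(y \right)} \sin{\left(x y \right)} - 3 y \cos{\left(x y \right)}.
Matching coefficients of the independent functions:
  [y \cos{\left(x y \right)}, y^{3} \cos{\left(x y \right)}]:  A = -3
  [y^{2} \sin{\left(y \right)} \sin{\left(x y \right)}, y^{3} e^{x} \cos{\left(x y \right)}]:  - A = 3
Solving: A = -3.
Check against the point condition:
  u(1, 1) = - 3 \sin{\left(1 \right)}  ⟹  A \sin{\left(1 \right)} = - 3 \sin{\left(1 \right)}  ✓
Hence u(x, y) = - 3 \sin{\left(x y \right)}.

Answer: u(x, y) = - 3 \sin{\left(x y \right)}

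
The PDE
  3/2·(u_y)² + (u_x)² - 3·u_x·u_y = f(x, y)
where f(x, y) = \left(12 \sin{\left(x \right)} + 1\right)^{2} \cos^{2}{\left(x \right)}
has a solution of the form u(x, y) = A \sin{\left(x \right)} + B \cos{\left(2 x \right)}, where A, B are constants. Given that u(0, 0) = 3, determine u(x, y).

Substitute the ansatz u = A \sin{\left(x \right)} + B \cos{\left(2 x \right)} into the left-hand side.
Derivatives of the ansatz:
  u_y = 0
  u_x = A \cos{\left(x \right)} - 2 B \sin{\left(2 x \right)}
Term by term:
  3/2·(u_y)² = 0
  (u_x)² = A^{2} \cos^{2}{\left(x \right)} - 4 A B \sin{\left(2 x \right)} \cos{\left(x \right)} + 4 B^{2} \sin^{2}{\left(2 x \right)}
  -3·u_x·u_y = 0
So the left-hand side equals
  A^{2} \cos^{2}{\left(x \right)} - 4 A B \sin{\left(2 x \right)} \cos{\left(x \right)} + 4 B^{2} \sin^{2}{\left(2 x \right)}
This must equal f(x, y) identically; expanded, f = 36 \sin^{2}{\left(2 x \right)} + 12 \sin{\left(2 x \right)} \cos{\left(x \right)} + \cos^{2}{\left(x \right)}.
Matching coefficients of the independent functions:
  [\sin{\left(2 x \right)} \cos{\left(x \right)}]:  - 4 A B = 12
  [\sin^{2}{\left(2 x \right)}]:  4 B^{2} = 36
  [\cos^{2}{\left(x \right)}]:  A^{2} = 1
These equations allow (A, B) = (-1, 3) or (1, -3).
Impose the point condition(s):
  u(0, 0) = 3  ⟹  B = 3
Only A = -1, B = 3 satisfies everything.
Hence u(x, y) = - \sin{\left(x \right)} + 3 \cos{\left(2 x \right)}.

Answer: u(x, y) = - \sin{\left(x \right)} + 3 \cos{\left(2 x \right)}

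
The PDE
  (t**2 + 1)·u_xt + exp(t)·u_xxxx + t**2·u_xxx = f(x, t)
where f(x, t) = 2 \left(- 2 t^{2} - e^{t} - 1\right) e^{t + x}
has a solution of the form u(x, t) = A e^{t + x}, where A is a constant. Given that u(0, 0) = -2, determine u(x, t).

Answer: u(x, t) = - 2 e^{t + x}

Derivation:
Substitute the ansatz u = A e^{t + x} into the left-hand side.
Derivatives of the ansatz:
  u_xt = A e^{t} e^{x}
  u_xxxx = A e^{t} e^{x}
  u_xxx = A e^{t} e^{x}
Term by term:
  (t**2 + 1)·u_xt = A t^{2} e^{t} e^{x} + A e^{t} e^{x}
  exp(t)·u_xxxx = A e^{2 t} e^{x}
  t**2·u_xxx = A t^{2} e^{t} e^{x}
So the left-hand side equals
  2 A t^{2} e^{t} e^{x} + A e^{2 t} e^{x} + A e^{t} e^{x}
This must equal f(x, t) identically; expanded, f = - 4 t^{2} e^{t} e^{x} - 2 e^{2 t} e^{x} - 2 e^{t} e^{x}.
Matching coefficients of the independent functions:
  [e^{t} e^{x}, e^{2 t} e^{x}]:  A = -2
  [t^{2} e^{t} e^{x}]:  2 A = -4
Solving: A = -2.
Check against the point condition:
  u(0, 0) = -2  ⟹  A = -2  ✓
Hence u(x, t) = - 2 e^{t + x}.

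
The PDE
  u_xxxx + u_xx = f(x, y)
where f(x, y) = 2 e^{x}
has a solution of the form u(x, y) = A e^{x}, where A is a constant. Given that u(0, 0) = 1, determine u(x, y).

Substitute the ansatz u = A e^{x} into the left-hand side.
Derivatives of the ansatz:
  u_xxxx = A e^{x}
  u_xx = A e^{x}
Term by term:
  u_xxxx = A e^{x}
  u_xx = A e^{x}
So the left-hand side equals
  2 A e^{x}
This must equal f(x, y) = 2 e^{x} identically.
Matching coefficients of the independent functions:
  [e^{x}]:  2 A = 2
Solving: A = 1.
Check against the point condition:
  u(0, 0) = 1  ⟹  A = 1  ✓
Hence u(x, y) = e^{x}.

Answer: u(x, y) = e^{x}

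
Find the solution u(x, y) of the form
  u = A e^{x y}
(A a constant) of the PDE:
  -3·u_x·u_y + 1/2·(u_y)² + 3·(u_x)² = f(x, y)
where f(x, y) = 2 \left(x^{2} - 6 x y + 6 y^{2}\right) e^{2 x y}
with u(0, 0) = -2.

Substitute the ansatz u = A e^{x y} into the left-hand side.
Derivatives of the ansatz:
  u_x = A y e^{x y}
  u_y = A x e^{x y}
Term by term:
  -3·u_x·u_y = - 3 A^{2} x y e^{2 x y}
  1/2·(u_y)² = \frac{A^{2} x^{2} e^{2 x y}}{2}
  3·(u_x)² = 3 A^{2} y^{2} e^{2 x y}
So the left-hand side equals
  \frac{A^{2} x^{2} e^{2 x y}}{2} - 3 A^{2} x y e^{2 x y} + 3 A^{2} y^{2} e^{2 x y}
This must equal f(x, y) identically; expanded, f = 2 x^{2} e^{2 x y} - 12 x y e^{2 x y} + 12 y^{2} e^{2 x y}.
Matching coefficients of the independent functions:
  [x^{2} e^{2 x y}]:  \frac{A^{2}}{2} = 2
  [y^{2} e^{2 x y}]:  3 A^{2} = 12
  [x y e^{2 x y}]:  - 3 A^{2} = -12
These equations allow (A) = (-2) or (2).
Impose the point condition(s):
  u(0, 0) = -2  ⟹  A = -2
Only A = -2 satisfies everything.
Hence u(x, y) = - 2 e^{x y}.

Answer: u(x, y) = - 2 e^{x y}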